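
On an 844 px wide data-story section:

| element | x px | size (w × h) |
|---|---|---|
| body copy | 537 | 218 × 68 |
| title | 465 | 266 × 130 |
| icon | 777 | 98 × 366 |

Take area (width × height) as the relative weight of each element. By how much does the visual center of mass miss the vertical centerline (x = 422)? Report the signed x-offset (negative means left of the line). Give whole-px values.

≈ 187 px

Areas: body copy 218·68 = 14824, title 266·130 = 34580, icon 98·366 = 35868. Total weight = 85272.
x: (14824·537 + 34580·465 + 35868·777) / 85272 = 51909624 / 85272 ≈ 608.75
Against x = 422, that's 608.75 − 422 = 186.75.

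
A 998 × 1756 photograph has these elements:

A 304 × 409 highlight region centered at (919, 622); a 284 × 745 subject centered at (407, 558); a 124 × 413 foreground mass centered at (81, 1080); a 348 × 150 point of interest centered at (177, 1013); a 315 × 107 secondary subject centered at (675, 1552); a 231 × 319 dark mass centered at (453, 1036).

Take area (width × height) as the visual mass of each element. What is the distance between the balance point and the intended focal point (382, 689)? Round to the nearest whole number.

≈ 151

Taking area as weight: highlight region 304·409 = 124336, subject 284·745 = 211580, foreground mass 124·413 = 51212, point of interest 348·150 = 52200, secondary subject 315·107 = 33705, dark mass 231·319 = 73689. Sum 546722.
Σw·x = 269897408; x̄ = 269897408/546722 ≈ 493.66.
Σw·y = 432238156; ȳ = 432238156/546722 ≈ 790.60.
Relative to (382, 689): Δ = (111.66, 101.60); |Δ| = √(111.66² + 101.60²) ≈ 150.97.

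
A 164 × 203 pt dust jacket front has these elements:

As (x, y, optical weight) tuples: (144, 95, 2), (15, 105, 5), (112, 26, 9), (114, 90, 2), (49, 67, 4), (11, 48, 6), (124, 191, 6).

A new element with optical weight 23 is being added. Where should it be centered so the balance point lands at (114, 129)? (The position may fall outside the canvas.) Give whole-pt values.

(169, 197)

With the new element, Σw becomes 2 + 5 + 9 + 2 + 4 + 6 + 6 + 23 = 57.
Along x: (2605 + 23·x) / 57 = 114 (existing moment 2·144 + 5·15 + 9·112 + 2·114 + 4·49 + 6·11 + 6·124 = 2605) ⇒ x = (6498 − 2605) / 23 ≈ 169.26.
Along y: (2831 + 23·y) / 57 = 129 (existing moment 2·95 + 5·105 + 9·26 + 2·90 + 4·67 + 6·48 + 6·191 = 2831) ⇒ y = (7353 − 2831) / 23 ≈ 196.61.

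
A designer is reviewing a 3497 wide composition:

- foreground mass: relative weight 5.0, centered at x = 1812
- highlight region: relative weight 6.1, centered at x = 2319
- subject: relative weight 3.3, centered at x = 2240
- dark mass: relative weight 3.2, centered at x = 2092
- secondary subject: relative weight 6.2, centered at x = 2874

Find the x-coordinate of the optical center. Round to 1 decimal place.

Total weight = 5.0 + 6.1 + 3.3 + 3.2 + 6.2 = 23.8.
x-moment: 5.0·1812 + 6.1·2319 + 3.3·2240 + 3.2·2092 + 6.2·2874 = 55111.1; centroid 55111.1/23.8 ≈ 2315.59.

x ≈ 2315.6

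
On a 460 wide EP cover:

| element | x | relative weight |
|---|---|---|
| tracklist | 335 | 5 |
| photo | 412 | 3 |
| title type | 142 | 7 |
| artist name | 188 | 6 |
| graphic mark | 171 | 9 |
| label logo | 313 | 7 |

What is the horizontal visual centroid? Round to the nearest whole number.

Σw = 5 + 3 + 7 + 6 + 9 + 7 = 37.
x: moment 8763 / weight 37 ≈ 236.84

x ≈ 237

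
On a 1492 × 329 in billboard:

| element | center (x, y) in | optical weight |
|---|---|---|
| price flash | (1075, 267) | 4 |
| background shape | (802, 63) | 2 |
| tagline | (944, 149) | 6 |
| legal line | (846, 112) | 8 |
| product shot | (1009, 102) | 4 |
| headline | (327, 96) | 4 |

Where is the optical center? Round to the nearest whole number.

(846, 135)

Weights sum to 4 + 2 + 6 + 8 + 4 + 4 = 28.
Σw·x = 4·1075 + 2·802 + 6·944 + 8·846 + 4·1009 + 4·327 = 23680, so x̄ = 23680/28 ≈ 845.71.
Σw·y = 4·267 + 2·63 + 6·149 + 8·112 + 4·102 + 4·96 = 3776, so ȳ = 3776/28 ≈ 134.86.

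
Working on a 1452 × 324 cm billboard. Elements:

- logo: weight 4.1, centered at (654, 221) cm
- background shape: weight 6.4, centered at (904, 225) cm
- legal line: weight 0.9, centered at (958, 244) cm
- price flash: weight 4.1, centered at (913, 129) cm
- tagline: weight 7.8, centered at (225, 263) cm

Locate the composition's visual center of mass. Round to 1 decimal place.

Σw = 4.1 + 6.4 + 0.9 + 4.1 + 7.8 = 23.3.
x-moment: 4.1·654 + 6.4·904 + 0.9·958 + 4.1·913 + 7.8·225 = 14827.5; centroid 14827.5/23.3 ≈ 636.37.
y-moment: 4.1·221 + 6.4·225 + 0.9·244 + 4.1·129 + 7.8·263 = 5146.0; centroid 5146.0/23.3 ≈ 220.86.

(636.4, 220.9)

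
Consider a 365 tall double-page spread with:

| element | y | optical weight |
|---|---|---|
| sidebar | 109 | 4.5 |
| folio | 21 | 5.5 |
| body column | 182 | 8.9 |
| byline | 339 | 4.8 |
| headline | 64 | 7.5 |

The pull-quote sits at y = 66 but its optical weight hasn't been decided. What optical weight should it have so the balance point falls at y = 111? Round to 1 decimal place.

w ≈ 19.3

Known weights sum to 4.5 + 5.5 + 8.9 + 4.8 + 7.5 = 31.2; their moment is 4.5·109 + 5.5·21 + 8.9·182 + 4.8·339 + 7.5·64 = 4333.0.
Set Σw·y/Σw = 111: (4333.0 + 66w) = 111·(31.2 + w).
Rearranging, w·(66 − 111) = 111·31.2 − 4333.0 = -869.8, so w ≈ -869.8/-45 = 19.33.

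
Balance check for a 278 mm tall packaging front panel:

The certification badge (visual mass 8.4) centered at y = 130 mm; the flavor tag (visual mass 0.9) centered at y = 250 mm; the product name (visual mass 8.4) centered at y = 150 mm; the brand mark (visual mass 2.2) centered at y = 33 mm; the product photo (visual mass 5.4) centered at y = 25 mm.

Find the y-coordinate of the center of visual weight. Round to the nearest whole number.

Σw = 8.4 + 0.9 + 8.4 + 2.2 + 5.4 = 25.3.
y-moment: 8.4·130 + 0.9·250 + 8.4·150 + 2.2·33 + 5.4·25 = 2784.6; centroid 2784.6/25.3 ≈ 110.06.

y ≈ 110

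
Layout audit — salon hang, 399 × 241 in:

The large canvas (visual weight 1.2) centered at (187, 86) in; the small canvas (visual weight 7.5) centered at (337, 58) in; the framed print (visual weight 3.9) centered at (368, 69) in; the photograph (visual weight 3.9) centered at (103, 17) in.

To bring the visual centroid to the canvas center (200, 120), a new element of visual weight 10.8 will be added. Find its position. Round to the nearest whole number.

(81, 222)

After adding the new element, total weight = 1.2 + 7.5 + 3.9 + 3.9 + 10.8 = 27.3.
x: target moment 27.3×200 = 5460.0; current 1.2·187 + 7.5·337 + 3.9·368 + 3.9·103 = 4588.8; the new element supplies 871.2, so x = 871.2/10.8 ≈ 80.67.
y: target moment 27.3×120 = 3276.0; current 1.2·86 + 7.5·58 + 3.9·69 + 3.9·17 = 873.6; the new element supplies 2402.4, so y = 2402.4/10.8 ≈ 222.44.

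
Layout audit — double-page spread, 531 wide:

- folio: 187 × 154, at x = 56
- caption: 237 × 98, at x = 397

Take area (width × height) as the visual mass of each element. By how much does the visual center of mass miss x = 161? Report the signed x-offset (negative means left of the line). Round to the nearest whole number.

≈ 47

Taking area as weight: folio 187·154 = 28798, caption 237·98 = 23226. Sum 52024.
Σw·x = 28798·56 + 23226·397 = 10833410, so x̄ = 10833410/52024 ≈ 208.24.
Offset from x = 161: 208.24 − 161 ≈ 47.24.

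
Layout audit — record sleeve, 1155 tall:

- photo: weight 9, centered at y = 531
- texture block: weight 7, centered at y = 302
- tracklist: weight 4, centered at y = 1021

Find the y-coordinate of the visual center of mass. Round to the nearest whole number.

Total weight = 9 + 7 + 4 = 20.
Σw·y = 9·531 + 7·302 + 4·1021 = 10977, so ȳ = 10977/20 ≈ 548.85.

y ≈ 549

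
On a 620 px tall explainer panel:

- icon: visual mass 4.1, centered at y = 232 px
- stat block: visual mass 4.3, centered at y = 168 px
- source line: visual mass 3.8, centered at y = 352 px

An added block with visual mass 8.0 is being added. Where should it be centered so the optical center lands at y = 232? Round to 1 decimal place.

New total weight: (4.1 + 4.3 + 3.8) + 8.0 = 20.2.
y: target moment 20.2×232 = 4686.4; current 4.1·232 + 4.3·168 + 3.8·352 = 3011.2; the added block supplies 1675.2, so y = 1675.2/8.0 ≈ 209.40.

y ≈ 209.4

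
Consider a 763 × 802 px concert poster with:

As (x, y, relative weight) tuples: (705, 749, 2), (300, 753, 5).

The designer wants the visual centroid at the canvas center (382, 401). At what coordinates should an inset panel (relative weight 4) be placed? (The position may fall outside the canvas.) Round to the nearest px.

After adding the inset panel, total weight = 2 + 5 + 4 = 11.
Along x: (2910 + 4·x) / 11 = 382 (existing moment 2·705 + 5·300 = 2910) ⇒ x = (4202 − 2910) / 4 ≈ 323.00.
Along y: (5263 + 4·y) / 11 = 401 (existing moment 2·749 + 5·753 = 5263) ⇒ y = (4411 − 5263) / 4 ≈ -213.00.

(323, -213)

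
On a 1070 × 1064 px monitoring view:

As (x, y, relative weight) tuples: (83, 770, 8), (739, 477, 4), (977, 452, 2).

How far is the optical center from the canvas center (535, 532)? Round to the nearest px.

Σw = 8 + 4 + 2 = 14.
x: (8·83 + 4·739 + 2·977) / 14 = 5574 / 14 ≈ 398.14
y: (8·770 + 4·477 + 2·452) / 14 = 8972 / 14 ≈ 640.86
From (535, 532): dx = -136.86, dy = 108.86, so the distance is √(dx²+dy²) ≈ 174.87.

≈ 175 px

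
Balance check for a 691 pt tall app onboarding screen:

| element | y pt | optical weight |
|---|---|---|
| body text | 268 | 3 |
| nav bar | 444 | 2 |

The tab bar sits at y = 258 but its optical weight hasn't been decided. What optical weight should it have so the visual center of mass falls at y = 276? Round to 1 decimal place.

w ≈ 17.3

Known weights sum to 3 + 2 = 5; their moment is 3·268 + 2·444 = 1692.
For the centroid to hit 276: (1692 + w·258) / (5 + w) = 276.
Solving: w = (276·5 − 1692) / (258 − 276) = -312 / -18 ≈ 17.33.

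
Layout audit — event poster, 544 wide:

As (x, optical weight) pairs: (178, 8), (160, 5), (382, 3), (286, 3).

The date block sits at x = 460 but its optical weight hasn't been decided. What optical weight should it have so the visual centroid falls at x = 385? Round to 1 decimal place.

Known weights sum to 8 + 5 + 3 + 3 = 19; their moment is 8·178 + 5·160 + 3·382 + 3·286 = 4228.
For the centroid to hit 385: (4228 + w·460) / (19 + w) = 385.
Rearranging, w·(460 − 385) = 385·19 − 4228 = 3087, so w ≈ 3087/75 = 41.16.

w ≈ 41.2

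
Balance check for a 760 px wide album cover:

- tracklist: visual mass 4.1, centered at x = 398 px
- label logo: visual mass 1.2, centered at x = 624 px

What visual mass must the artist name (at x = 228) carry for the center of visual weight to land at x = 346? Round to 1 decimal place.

Known weights sum to 4.1 + 1.2 = 5.3; their moment is 4.1·398 + 1.2·624 = 2380.6.
Set Σw·x/Σw = 346: (2380.6 + 228w) = 346·(5.3 + w).
Solving: w = (346·5.3 − 2380.6) / (228 − 346) = -546.8 / -118 ≈ 4.63.

w ≈ 4.6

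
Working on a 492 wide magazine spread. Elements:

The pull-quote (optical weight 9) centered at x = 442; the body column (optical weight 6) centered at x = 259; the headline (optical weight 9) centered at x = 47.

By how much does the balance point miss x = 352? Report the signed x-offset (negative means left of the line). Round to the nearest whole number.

Σw = 9 + 6 + 9 = 24.
x-moment: 9·442 + 6·259 + 9·47 = 5955; centroid 5955/24 ≈ 248.12.
Offset from x = 352: 248.12 − 352 ≈ -103.88.

≈ -104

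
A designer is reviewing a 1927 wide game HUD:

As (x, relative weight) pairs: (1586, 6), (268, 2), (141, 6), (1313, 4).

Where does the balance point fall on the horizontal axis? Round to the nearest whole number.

Total weight = 6 + 2 + 6 + 4 = 18.
x-moment: 6·1586 + 2·268 + 6·141 + 4·1313 = 16150; centroid 16150/18 ≈ 897.22.

x ≈ 897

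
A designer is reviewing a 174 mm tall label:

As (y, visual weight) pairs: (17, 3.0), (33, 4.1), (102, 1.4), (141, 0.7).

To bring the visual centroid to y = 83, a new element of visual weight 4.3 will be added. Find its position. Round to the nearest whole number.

New total weight: (3.0 + 4.1 + 1.4 + 0.7) + 4.3 = 13.5.
y: target moment 13.5×83 = 1120.5; current 3.0·17 + 4.1·33 + 1.4·102 + 0.7·141 = 427.8; the new element supplies 692.7, so y = 692.7/4.3 ≈ 161.09.

y ≈ 161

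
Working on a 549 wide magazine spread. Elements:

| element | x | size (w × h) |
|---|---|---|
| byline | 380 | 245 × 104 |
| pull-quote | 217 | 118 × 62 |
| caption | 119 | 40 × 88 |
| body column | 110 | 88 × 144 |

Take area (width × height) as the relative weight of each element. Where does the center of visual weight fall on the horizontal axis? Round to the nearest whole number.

Areas: byline 245·104 = 25480, pull-quote 118·62 = 7316, caption 40·88 = 3520, body column 88·144 = 12672. Total weight = 48988.
x: (25480·380 + 7316·217 + 3520·119 + 12672·110) / 48988 = 13082772 / 48988 ≈ 267.06

x ≈ 267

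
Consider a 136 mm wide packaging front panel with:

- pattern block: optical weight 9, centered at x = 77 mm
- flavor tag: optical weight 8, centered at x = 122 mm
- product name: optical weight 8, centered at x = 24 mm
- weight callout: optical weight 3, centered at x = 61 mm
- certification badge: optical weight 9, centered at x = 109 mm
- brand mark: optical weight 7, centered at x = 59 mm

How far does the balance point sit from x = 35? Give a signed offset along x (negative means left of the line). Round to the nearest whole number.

Weights sum to 9 + 8 + 8 + 3 + 9 + 7 = 44.
x: moment 3438 / weight 44 ≈ 78.14
Difference: 78.14 − 35 ≈ 43.14.

≈ 43 mm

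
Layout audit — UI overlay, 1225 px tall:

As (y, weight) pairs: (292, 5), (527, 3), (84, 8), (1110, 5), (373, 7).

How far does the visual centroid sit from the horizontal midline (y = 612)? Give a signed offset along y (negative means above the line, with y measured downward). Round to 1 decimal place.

≈ -187.9 px

Weights sum to 5 + 3 + 8 + 5 + 7 = 28.
Σw·y = 5·292 + 3·527 + 8·84 + 5·1110 + 7·373 = 11874, so ȳ = 11874/28 ≈ 424.07.
Offset from y = 612: 424.07 − 612 ≈ -187.93.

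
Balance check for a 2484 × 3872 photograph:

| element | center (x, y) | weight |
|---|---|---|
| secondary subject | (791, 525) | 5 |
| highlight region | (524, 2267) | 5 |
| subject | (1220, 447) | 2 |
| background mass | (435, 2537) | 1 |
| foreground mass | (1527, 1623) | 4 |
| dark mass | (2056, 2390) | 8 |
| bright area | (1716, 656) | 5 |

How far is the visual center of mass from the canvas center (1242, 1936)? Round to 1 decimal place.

≈ 408.6

Weights sum to 5 + 5 + 2 + 1 + 4 + 8 + 5 = 30.
x: (5·791 + 5·524 + 2·1220 + 1·435 + 4·1527 + 8·2056 + 5·1716) / 30 = 40586 / 30 ≈ 1352.87
y: (5·525 + 5·2267 + 2·447 + 1·2537 + 4·1623 + 8·2390 + 5·656) / 30 = 46283 / 30 ≈ 1542.77
From (1242, 1936): dx = 110.87, dy = -393.23, so the distance is √(dx²+dy²) ≈ 408.56.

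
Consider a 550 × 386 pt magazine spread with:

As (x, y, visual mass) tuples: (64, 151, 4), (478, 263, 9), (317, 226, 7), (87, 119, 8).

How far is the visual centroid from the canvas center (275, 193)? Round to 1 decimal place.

≈ 8.9 pt

Weights sum to 4 + 9 + 7 + 8 = 28.
Σw·x = 4·64 + 9·478 + 7·317 + 8·87 = 7473, so x̄ = 7473/28 ≈ 266.89.
Σw·y = 4·151 + 9·263 + 7·226 + 8·119 = 5505, so ȳ = 5505/28 ≈ 196.61.
From (275, 193): dx = -8.11, dy = 3.61, so the distance is √(dx²+dy²) ≈ 8.87.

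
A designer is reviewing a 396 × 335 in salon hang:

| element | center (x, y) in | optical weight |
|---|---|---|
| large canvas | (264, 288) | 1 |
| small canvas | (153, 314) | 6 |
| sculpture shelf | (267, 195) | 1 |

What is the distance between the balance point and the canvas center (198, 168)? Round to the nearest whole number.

≈ 129 in

Σw = 1 + 6 + 1 = 8.
x: (1·264 + 6·153 + 1·267) / 8 = 1449 / 8 ≈ 181.12
y: (1·288 + 6·314 + 1·195) / 8 = 2367 / 8 ≈ 295.88
Offset from (198, 168): Δx ≈ -16.88, Δy ≈ 127.88; distance = √(Δx² + Δy²) ≈ 128.98.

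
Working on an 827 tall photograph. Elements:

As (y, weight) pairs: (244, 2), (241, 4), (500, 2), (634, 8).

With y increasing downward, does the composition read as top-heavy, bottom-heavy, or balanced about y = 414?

bottom-heavy

Σw = 2 + 4 + 2 + 8 = 16.
y-moment: 2·244 + 4·241 + 2·500 + 8·634 = 7524; centroid 7524/16 ≈ 470.25.
Since 470.2 is below (larger y than) 414, the composition reads bottom-heavy.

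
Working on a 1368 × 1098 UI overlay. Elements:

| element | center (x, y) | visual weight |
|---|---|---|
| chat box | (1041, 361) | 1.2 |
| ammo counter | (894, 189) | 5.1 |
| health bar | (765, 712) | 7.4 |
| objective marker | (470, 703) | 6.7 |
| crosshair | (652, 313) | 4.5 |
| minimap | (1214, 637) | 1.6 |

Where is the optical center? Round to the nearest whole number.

(736, 521)

Total weight = 1.2 + 5.1 + 7.4 + 6.7 + 4.5 + 1.6 = 26.5.
Σw·x = 1.2·1041 + 5.1·894 + 7.4·765 + 6.7·470 + 4.5·652 + 1.6·1214 = 19495.0, so x̄ = 19495.0/26.5 ≈ 735.66.
Σw·y = 1.2·361 + 5.1·189 + 7.4·712 + 6.7·703 + 4.5·313 + 1.6·637 = 13803.7, so ȳ = 13803.7/26.5 ≈ 520.89.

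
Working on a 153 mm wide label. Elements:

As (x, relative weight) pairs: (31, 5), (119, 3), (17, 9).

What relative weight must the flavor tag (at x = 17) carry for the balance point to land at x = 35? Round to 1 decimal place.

Fixed elements: Σw = 5 + 3 + 9 = 17, Σw·x = 5·31 + 3·119 + 9·17 = 665.
Balance at x = 35 requires (665 + w·17) / (17 + w) = 35.
Solving: w = (35·17 − 665) / (17 − 35) = -70 / -18 ≈ 3.89.

w ≈ 3.9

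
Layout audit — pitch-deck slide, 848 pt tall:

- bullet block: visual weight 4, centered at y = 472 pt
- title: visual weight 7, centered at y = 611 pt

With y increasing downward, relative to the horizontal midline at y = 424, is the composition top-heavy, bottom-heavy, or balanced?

bottom-heavy

Total weight = 4 + 7 = 11.
y: (4·472 + 7·611) / 11 = 6165 / 11 ≈ 560.45
Since 560.5 is below (larger y than) 424, the composition reads bottom-heavy.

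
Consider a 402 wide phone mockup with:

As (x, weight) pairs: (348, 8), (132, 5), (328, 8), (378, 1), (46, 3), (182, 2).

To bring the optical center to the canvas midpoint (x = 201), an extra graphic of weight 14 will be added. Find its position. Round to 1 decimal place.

After adding the extra graphic, total weight = 8 + 5 + 8 + 1 + 3 + 2 + 14 = 41.
Along x: (6948 + 14·x) / 41 = 201 (existing moment 8·348 + 5·132 + 8·328 + 1·378 + 3·46 + 2·182 = 6948) ⇒ x = (8241 − 6948) / 14 ≈ 92.36.

x ≈ 92.4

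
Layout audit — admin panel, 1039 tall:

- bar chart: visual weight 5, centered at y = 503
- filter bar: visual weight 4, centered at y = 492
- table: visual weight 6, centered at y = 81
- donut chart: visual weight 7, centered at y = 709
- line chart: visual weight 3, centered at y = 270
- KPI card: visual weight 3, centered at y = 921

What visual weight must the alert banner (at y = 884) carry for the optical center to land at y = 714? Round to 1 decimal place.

w ≈ 38.2

Existing Σw = 28 (5 + 4 + 6 + 7 + 3 + 3); existing moment 5·503 + 4·492 + 6·81 + 7·709 + 3·270 + 3·921 = 13505.
Set Σw·y/Σw = 714: (13505 + 884w) = 714·(28 + w).
Solving: w = (714·28 − 13505) / (884 − 714) = 6487 / 170 ≈ 38.16.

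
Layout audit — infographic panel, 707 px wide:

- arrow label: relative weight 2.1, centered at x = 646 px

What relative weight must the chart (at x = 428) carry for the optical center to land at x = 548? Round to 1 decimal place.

Known: weight 2.1 with moment 2.1·646 = 1356.6.
Set Σw·x/Σw = 548: (1356.6 + 428w) = 548·(2.1 + w).
So w = (548·2.1 − 1356.6)/(428 − 548) = -205.8/-120 ≈ 1.72.

w ≈ 1.7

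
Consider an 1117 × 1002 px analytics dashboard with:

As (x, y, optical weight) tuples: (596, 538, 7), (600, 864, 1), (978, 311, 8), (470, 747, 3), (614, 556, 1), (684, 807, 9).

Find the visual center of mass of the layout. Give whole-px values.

Σw = 7 + 1 + 8 + 3 + 1 + 9 = 29.
Σw·x = 20776; x̄ = 20776/29 ≈ 716.41.
y: moment 17178 / weight 29 ≈ 592.34

(716, 592)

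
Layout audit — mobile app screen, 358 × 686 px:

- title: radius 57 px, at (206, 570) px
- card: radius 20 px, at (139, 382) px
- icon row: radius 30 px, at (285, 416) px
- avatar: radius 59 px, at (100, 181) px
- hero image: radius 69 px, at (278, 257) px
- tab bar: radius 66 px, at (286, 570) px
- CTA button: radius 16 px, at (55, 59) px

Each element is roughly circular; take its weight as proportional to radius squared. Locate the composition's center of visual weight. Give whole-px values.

(225, 387)

Weights ∝ r²: title 57² = 3249, card 20² = 400, icon row 30² = 900, avatar 59² = 3481, hero image 69² = 4761, tab bar 66² = 4356, CTA button 16² = 256; Σw = 17403.
Σw·x = 3249·206 + 400·139 + 900·285 + 3481·100 + 4761·278 + 4356·286 + 256·55 = 3912948, so x̄ = 3912948/17403 ≈ 224.84.
Σw·y = 3249·570 + 400·382 + 900·416 + 3481·181 + 4761·257 + 4356·570 + 256·59 = 6730792, so ȳ = 6730792/17403 ≈ 386.76.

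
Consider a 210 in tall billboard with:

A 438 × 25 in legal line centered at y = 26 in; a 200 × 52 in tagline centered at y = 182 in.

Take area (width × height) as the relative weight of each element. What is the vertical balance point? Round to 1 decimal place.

Areas → weights: legal line 438·25 = 10950, tagline 200·52 = 10400; Σw = 21350.
y: (10950·26 + 10400·182) / 21350 = 2177500 / 21350 ≈ 101.99

y ≈ 102.0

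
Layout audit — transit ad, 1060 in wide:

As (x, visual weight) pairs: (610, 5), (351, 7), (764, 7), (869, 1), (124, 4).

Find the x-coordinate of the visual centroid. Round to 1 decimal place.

x ≈ 509.2

Total weight = 5 + 7 + 7 + 1 + 4 = 24.
x-moment: 5·610 + 7·351 + 7·764 + 1·869 + 4·124 = 12220; centroid 12220/24 ≈ 509.17.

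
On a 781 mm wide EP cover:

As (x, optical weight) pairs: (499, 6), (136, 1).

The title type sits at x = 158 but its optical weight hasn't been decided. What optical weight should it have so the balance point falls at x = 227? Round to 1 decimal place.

w ≈ 22.3

Known weights sum to 6 + 1 = 7; their moment is 6·499 + 1·136 = 3130.
Set Σw·x/Σw = 227: (3130 + 158w) = 227·(7 + w).
Solving: w = (227·7 − 3130) / (158 − 227) = -1541 / -69 ≈ 22.33.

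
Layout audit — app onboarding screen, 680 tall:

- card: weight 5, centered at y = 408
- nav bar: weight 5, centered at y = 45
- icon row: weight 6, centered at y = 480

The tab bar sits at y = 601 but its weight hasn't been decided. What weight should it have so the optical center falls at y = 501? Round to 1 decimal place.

Existing Σw = 16 (5 + 5 + 6); existing moment 5·408 + 5·45 + 6·480 = 5145.
For the centroid to hit 501: (5145 + w·601) / (16 + w) = 501.
Solving: w = (501·16 − 5145) / (601 − 501) = 2871 / 100 ≈ 28.71.

w ≈ 28.7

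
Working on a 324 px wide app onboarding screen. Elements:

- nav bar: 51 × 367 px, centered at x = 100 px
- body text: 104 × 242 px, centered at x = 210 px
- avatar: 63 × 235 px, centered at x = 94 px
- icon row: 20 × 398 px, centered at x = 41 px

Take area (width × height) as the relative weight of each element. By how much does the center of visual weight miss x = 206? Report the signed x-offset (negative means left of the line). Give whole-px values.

Taking area as weight: nav bar 51·367 = 18717, body text 104·242 = 25168, avatar 63·235 = 14805, icon row 20·398 = 7960. Sum 66650.
x-moment: 18717·100 + 25168·210 + 14805·94 + 7960·41 = 8875010; centroid 8875010/66650 ≈ 133.16.
Against x = 206, that's 133.16 − 206 = -72.84.

≈ -73 px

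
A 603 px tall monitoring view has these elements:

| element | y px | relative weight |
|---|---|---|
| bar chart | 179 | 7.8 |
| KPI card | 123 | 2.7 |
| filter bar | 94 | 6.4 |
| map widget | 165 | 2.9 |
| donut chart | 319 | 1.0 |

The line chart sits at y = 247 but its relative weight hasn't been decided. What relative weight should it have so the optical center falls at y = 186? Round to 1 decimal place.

Known weights sum to 7.8 + 2.7 + 6.4 + 2.9 + 1.0 = 20.8; their moment is 7.8·179 + 2.7·123 + 6.4·94 + 2.9·165 + 1.0·319 = 3127.4.
Set Σw·y/Σw = 186: (3127.4 + 247w) = 186·(20.8 + w).
Rearranging, w·(247 − 186) = 186·20.8 − 3127.4 = 741.4, so w ≈ 741.4/61 = 12.15.

w ≈ 12.2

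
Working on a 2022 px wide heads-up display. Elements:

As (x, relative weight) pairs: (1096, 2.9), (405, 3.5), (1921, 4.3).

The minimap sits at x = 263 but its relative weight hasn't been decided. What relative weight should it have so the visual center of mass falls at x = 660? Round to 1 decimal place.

Fixed elements: Σw = 2.9 + 3.5 + 4.3 = 10.7, Σw·x = 2.9·1096 + 3.5·405 + 4.3·1921 = 12856.2.
Set Σw·x/Σw = 660: (12856.2 + 263w) = 660·(10.7 + w).
Rearranging, w·(263 − 660) = 660·10.7 − 12856.2 = -5794.2, so w ≈ -5794.2/-397 = 14.59.

w ≈ 14.6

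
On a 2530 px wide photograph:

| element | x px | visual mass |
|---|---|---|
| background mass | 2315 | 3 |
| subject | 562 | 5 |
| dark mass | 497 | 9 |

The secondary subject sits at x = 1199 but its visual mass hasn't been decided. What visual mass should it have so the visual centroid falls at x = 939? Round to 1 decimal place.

w ≈ 6.7

Existing Σw = 17 (3 + 5 + 9); existing moment 3·2315 + 5·562 + 9·497 = 14228.
Balance at x = 939 requires (14228 + w·1199) / (17 + w) = 939.
Rearranging, w·(1199 − 939) = 939·17 − 14228 = 1735, so w ≈ 1735/260 = 6.67.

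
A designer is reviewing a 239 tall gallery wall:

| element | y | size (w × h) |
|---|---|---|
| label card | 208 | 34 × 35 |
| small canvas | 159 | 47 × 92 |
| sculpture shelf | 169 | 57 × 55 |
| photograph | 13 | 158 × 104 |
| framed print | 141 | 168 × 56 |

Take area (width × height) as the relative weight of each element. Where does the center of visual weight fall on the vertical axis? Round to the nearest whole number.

y ≈ 87

Areas: label card 34·35 = 1190, small canvas 47·92 = 4324, sculpture shelf 57·55 = 3135, photograph 158·104 = 16432, framed print 168·56 = 9408. Total weight = 34489.
y-moment: 1190·208 + 4324·159 + 3135·169 + 16432·13 + 9408·141 = 3004995; centroid 3004995/34489 ≈ 87.13.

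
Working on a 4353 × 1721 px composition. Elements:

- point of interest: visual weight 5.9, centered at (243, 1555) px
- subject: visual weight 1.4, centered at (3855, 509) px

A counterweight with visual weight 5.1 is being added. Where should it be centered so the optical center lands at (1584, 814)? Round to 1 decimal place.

(2511.9, 40.5)

With the counterweight, Σw becomes 5.9 + 1.4 + 5.1 = 12.4.
x: target moment 12.4×1584 = 19641.6; current 5.9·243 + 1.4·3855 = 6830.7; the counterweight supplies 12810.9, so x = 12810.9/5.1 ≈ 2511.94.
y: target moment 12.4×814 = 10093.6; current 5.9·1555 + 1.4·509 = 9887.1; the counterweight supplies 206.5, so y = 206.5/5.1 ≈ 40.49.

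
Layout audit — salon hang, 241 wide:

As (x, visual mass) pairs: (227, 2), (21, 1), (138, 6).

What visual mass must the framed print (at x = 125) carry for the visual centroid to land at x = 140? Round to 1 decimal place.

w ≈ 2.9

Existing Σw = 9 (2 + 1 + 6); existing moment 2·227 + 1·21 + 6·138 = 1303.
Set Σw·x/Σw = 140: (1303 + 125w) = 140·(9 + w).
Solving: w = (140·9 − 1303) / (125 − 140) = -43 / -15 ≈ 2.87.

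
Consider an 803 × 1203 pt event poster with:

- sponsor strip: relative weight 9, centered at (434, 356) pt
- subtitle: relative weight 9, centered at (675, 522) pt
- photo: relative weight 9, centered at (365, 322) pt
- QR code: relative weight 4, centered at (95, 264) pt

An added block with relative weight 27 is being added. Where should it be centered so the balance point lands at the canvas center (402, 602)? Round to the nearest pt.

New total weight: (9 + 9 + 9 + 4) + 27 = 58.
x: target moment 58×402 = 23316; current 9·434 + 9·675 + 9·365 + 4·95 = 13646; the added block supplies 9670, so x = 9670/27 ≈ 358.15.
y: target moment 58×602 = 34916; current 9·356 + 9·522 + 9·322 + 4·264 = 11856; the added block supplies 23060, so y = 23060/27 ≈ 854.07.

(358, 854)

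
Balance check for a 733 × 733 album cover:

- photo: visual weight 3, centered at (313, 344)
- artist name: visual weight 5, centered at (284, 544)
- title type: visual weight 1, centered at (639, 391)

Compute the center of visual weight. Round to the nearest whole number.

(333, 460)

Total weight = 3 + 5 + 1 = 9.
Σw·x = 3·313 + 5·284 + 1·639 = 2998, so x̄ = 2998/9 ≈ 333.11.
Σw·y = 3·344 + 5·544 + 1·391 = 4143, so ȳ = 4143/9 ≈ 460.33.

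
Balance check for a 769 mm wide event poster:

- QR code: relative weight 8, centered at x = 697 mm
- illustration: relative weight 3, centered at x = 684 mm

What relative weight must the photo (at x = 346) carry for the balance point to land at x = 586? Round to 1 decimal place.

Existing Σw = 11 (8 + 3); existing moment 8·697 + 3·684 = 7628.
Set Σw·x/Σw = 586: (7628 + 346w) = 586·(11 + w).
Rearranging, w·(346 − 586) = 586·11 − 7628 = -1182, so w ≈ -1182/-240 = 4.93.

w ≈ 4.9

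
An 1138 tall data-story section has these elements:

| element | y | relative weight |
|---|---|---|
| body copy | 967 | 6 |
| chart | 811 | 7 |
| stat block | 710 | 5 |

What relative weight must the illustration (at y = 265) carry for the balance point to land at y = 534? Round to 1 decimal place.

w ≈ 20.1

Known weights sum to 6 + 7 + 5 = 18; their moment is 6·967 + 7·811 + 5·710 = 15029.
For the centroid to hit 534: (15029 + w·265) / (18 + w) = 534.
Rearranging, w·(265 − 534) = 534·18 − 15029 = -5417, so w ≈ -5417/-269 = 20.14.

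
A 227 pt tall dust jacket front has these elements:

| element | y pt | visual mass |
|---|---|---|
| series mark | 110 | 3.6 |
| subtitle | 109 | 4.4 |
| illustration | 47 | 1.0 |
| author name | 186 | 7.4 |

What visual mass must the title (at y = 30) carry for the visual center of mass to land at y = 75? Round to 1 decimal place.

w ≈ 23.8

Existing Σw = 16.4 (3.6 + 4.4 + 1.0 + 7.4); existing moment 3.6·110 + 4.4·109 + 1.0·47 + 7.4·186 = 2299.0.
For the centroid to hit 75: (2299.0 + w·30) / (16.4 + w) = 75.
Solving: w = (75·16.4 − 2299.0) / (30 − 75) = -1069.0 / -45 ≈ 23.76.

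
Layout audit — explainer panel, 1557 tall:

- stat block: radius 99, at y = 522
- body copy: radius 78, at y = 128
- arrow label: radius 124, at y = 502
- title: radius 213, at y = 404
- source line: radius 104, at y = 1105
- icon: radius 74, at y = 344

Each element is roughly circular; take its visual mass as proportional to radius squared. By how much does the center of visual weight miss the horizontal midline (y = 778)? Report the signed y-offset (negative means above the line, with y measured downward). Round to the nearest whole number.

Weights ∝ r²: stat block 99² = 9801, body copy 78² = 6084, arrow label 124² = 15376, title 213² = 45369, source line 104² = 10816, icon 74² = 5476; Σw = 92922.
y-moment: 9801·522 + 6084·128 + 15376·502 + 45369·404 + 10816·1105 + 5476·344 = 45778126; centroid 45778126/92922 ≈ 492.65.
Against y = 778, that's 492.65 − 778 = -285.35.

≈ -285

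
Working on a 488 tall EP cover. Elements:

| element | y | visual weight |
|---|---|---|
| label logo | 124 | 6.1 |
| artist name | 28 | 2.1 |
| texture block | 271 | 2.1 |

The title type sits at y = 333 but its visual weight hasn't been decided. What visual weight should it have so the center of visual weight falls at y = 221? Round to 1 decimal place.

w ≈ 8.0

Existing Σw = 10.3 (6.1 + 2.1 + 2.1); existing moment 6.1·124 + 2.1·28 + 2.1·271 = 1384.3.
Set Σw·y/Σw = 221: (1384.3 + 333w) = 221·(10.3 + w).
Solving: w = (221·10.3 − 1384.3) / (333 − 221) = 892.0 / 112 ≈ 7.96.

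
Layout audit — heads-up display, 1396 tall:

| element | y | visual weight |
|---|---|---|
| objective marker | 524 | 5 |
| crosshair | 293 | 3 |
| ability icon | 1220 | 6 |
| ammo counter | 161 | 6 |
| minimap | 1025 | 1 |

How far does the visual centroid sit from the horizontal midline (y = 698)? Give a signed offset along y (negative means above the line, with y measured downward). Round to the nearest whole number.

Weights sum to 5 + 3 + 6 + 6 + 1 = 21.
Σw·y = 5·524 + 3·293 + 6·1220 + 6·161 + 1·1025 = 12810, so ȳ = 12810/21 ≈ 610.00.
Difference: 610.00 − 698 ≈ -88.00.

≈ -88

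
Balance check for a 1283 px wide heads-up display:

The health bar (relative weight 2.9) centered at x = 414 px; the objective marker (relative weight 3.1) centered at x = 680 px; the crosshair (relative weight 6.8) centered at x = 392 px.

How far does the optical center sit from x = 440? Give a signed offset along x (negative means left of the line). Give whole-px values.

≈ 27 px

Weights sum to 2.9 + 3.1 + 6.8 = 12.8.
Σw·x = 2.9·414 + 3.1·680 + 6.8·392 = 5974.2, so x̄ = 5974.2/12.8 ≈ 466.73.
Difference: 466.73 − 440 ≈ 26.73.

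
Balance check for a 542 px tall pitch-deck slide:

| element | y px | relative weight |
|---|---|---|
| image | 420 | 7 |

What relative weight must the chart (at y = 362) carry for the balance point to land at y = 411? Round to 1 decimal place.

Known: weight 7 with moment 7·420 = 2940.
Set Σw·y/Σw = 411: (2940 + 362w) = 411·(7 + w).
So w = (411·7 − 2940)/(362 − 411) = -63/-49 ≈ 1.29.

w ≈ 1.3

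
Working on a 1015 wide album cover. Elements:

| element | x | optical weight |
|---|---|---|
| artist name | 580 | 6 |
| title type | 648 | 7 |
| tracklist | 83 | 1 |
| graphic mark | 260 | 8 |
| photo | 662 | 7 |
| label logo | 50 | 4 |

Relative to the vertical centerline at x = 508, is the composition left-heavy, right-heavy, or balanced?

Total weight = 6 + 7 + 1 + 8 + 7 + 4 = 33.
x-moment: 6·580 + 7·648 + 1·83 + 8·260 + 7·662 + 4·50 = 15013; centroid 15013/33 ≈ 454.94.
Since 454.9 is left of 508, the composition reads left-heavy.

left-heavy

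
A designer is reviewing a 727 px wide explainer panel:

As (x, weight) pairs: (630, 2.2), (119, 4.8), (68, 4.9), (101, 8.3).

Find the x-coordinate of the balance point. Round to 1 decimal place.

Weights sum to 2.2 + 4.8 + 4.9 + 8.3 = 20.2.
Σw·x = 2.2·630 + 4.8·119 + 4.9·68 + 8.3·101 = 3128.7, so x̄ = 3128.7/20.2 ≈ 154.89.

x ≈ 154.9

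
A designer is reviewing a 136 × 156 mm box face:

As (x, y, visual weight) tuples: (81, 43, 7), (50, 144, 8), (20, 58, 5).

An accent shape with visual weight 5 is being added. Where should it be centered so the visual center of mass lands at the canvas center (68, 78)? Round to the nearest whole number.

(127, 41)

New total weight: (7 + 8 + 5) + 5 = 25.
Along x: (1067 + 5·x) / 25 = 68 (existing moment 7·81 + 8·50 + 5·20 = 1067) ⇒ x = (1700 − 1067) / 5 ≈ 126.60.
Along y: (1743 + 5·y) / 25 = 78 (existing moment 7·43 + 8·144 + 5·58 = 1743) ⇒ y = (1950 − 1743) / 5 ≈ 41.40.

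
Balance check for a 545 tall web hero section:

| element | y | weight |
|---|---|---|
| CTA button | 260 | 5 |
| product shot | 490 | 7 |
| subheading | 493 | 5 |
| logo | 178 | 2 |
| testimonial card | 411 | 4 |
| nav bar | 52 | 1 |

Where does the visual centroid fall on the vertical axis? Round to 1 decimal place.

Σw = 5 + 7 + 5 + 2 + 4 + 1 = 24.
Σw·y = 9247; ȳ = 9247/24 ≈ 385.29.

y ≈ 385.3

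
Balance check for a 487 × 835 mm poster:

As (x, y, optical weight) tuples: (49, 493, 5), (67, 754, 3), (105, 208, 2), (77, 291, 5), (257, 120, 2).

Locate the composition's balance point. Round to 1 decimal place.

(91.5, 402.2)

Total weight = 5 + 3 + 2 + 5 + 2 = 17.
Σw·x = 5·49 + 3·67 + 2·105 + 5·77 + 2·257 = 1555, so x̄ = 1555/17 ≈ 91.47.
Σw·y = 5·493 + 3·754 + 2·208 + 5·291 + 2·120 = 6838, so ȳ = 6838/17 ≈ 402.24.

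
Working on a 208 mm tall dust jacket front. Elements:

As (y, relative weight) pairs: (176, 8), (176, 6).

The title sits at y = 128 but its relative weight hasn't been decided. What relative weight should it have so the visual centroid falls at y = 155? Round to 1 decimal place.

Known weights sum to 8 + 6 = 14; their moment is 8·176 + 6·176 = 2464.
For the centroid to hit 155: (2464 + w·128) / (14 + w) = 155.
So w = (155·14 − 2464)/(128 − 155) = -294/-27 ≈ 10.89.

w ≈ 10.9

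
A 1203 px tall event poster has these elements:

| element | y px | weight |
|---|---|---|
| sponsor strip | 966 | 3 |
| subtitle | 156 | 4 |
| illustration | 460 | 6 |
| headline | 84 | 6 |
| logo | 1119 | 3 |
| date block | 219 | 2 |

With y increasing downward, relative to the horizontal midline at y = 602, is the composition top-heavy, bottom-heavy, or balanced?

top-heavy

Σw = 3 + 4 + 6 + 6 + 3 + 2 = 24.
y-moment: 3·966 + 4·156 + 6·460 + 6·84 + 3·1119 + 2·219 = 10581; centroid 10581/24 ≈ 440.88.
440.9 vs midline 602 → top-heavy.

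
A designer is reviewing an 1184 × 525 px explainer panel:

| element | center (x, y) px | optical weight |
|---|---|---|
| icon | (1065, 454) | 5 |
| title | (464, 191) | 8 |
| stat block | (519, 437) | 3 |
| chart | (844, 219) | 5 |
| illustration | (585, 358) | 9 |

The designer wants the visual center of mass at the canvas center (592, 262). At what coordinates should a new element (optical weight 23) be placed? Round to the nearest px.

After adding the new element, total weight = 5 + 8 + 3 + 5 + 9 + 23 = 53.
x: need Σw·x = 53·592 = 31376. Existing = 5·1065 + 8·464 + 3·519 + 5·844 + 9·585 = 20079. Remainder 11297 / 23 ≈ 491.17.
y: need Σw·y = 53·262 = 13886. Existing = 5·454 + 8·191 + 3·437 + 5·219 + 9·358 = 9426. Remainder 4460 / 23 ≈ 193.91.

(491, 194)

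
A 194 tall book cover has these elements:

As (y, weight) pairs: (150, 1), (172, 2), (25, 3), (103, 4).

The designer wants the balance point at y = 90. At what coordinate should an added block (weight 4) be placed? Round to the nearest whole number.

New total weight: (1 + 2 + 3 + 4) + 4 = 14.
y: need Σw·y = 14·90 = 1260. Existing = 1·150 + 2·172 + 3·25 + 4·103 = 981. Remainder 279 / 4 ≈ 69.75.

y ≈ 70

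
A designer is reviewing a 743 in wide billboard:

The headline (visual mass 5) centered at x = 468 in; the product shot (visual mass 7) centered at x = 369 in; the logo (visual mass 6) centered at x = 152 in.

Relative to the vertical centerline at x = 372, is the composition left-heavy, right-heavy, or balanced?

Σw = 5 + 7 + 6 = 18.
Σw·x = 5·468 + 7·369 + 6·152 = 5835, so x̄ = 5835/18 ≈ 324.17.
Since 324.2 is left of 372, the composition reads left-heavy.

left-heavy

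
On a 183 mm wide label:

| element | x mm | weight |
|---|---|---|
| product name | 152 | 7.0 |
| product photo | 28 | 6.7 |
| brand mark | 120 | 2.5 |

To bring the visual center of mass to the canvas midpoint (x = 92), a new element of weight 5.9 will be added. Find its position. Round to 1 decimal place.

x ≈ 81.6

With the new element, Σw becomes 7.0 + 6.7 + 2.5 + 5.9 = 22.1.
Along x: (1551.6 + 5.9·x) / 22.1 = 92 (existing moment 7.0·152 + 6.7·28 + 2.5·120 = 1551.6) ⇒ x = (2033.2 − 1551.6) / 5.9 ≈ 81.63.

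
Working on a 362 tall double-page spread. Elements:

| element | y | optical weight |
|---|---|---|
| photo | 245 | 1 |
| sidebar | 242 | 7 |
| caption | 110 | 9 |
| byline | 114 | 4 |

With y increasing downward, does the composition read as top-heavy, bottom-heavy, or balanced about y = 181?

top-heavy

Total weight = 1 + 7 + 9 + 4 = 21.
Σw·y = 1·245 + 7·242 + 9·110 + 4·114 = 3385, so ȳ = 3385/21 ≈ 161.19.
161.2 vs midline 181 → top-heavy.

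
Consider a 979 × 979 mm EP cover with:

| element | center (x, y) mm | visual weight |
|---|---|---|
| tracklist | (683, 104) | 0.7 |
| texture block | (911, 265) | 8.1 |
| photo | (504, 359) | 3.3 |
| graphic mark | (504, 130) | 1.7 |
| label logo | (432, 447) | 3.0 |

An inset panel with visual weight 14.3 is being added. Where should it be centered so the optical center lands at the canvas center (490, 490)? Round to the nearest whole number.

New total weight: (0.7 + 8.1 + 3.3 + 1.7 + 3.0) + 14.3 = 31.1.
Along x: (11673.2 + 14.3·x) / 31.1 = 490 (existing moment 0.7·683 + 8.1·911 + 3.3·504 + 1.7·504 + 3.0·432 = 11673.2) ⇒ x = (15239.0 − 11673.2) / 14.3 ≈ 249.36.
Along y: (4966.0 + 14.3·y) / 31.1 = 490 (existing moment 0.7·104 + 8.1·265 + 3.3·359 + 1.7·130 + 3.0·447 = 4966.0) ⇒ y = (15239.0 − 4966.0) / 14.3 ≈ 718.39.

(249, 718)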